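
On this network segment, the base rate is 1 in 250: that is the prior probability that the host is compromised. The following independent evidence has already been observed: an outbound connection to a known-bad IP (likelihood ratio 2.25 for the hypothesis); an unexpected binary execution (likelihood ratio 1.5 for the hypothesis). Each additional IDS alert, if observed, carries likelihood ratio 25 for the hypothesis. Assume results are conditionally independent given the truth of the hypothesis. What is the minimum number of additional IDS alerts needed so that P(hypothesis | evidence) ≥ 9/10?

Prior odds = 0.004/0.996 = 1/249.
Combined Bayes factor of the evidence already in hand = 2.25 × 1.5 = 3.375.
Odds after that evidence = (1/249) × 3.375 = 9/664.
Target odds = 0.9/0.1 = 9.
Need 25ⁿ ≥ 9 ÷ (9/664) = 664.
25² = 625 falls short of 664 but 25³ = 15625 reaches it, so n = 3.

3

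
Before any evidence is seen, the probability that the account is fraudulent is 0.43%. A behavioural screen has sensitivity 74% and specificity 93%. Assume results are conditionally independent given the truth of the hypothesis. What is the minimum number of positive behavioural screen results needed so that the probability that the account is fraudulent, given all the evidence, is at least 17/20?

Prior odds = 0.0043/0.9957 = 43/9957.
False-positive rate = 1 − 0.93 = 0.07; likelihood ratio of a positive = 0.74/0.07 = 74/7.
Target posterior odds = 0.85/0.15 = 17/3.
Require (74/7)ⁿ ≥ 17/3 ÷ (43/9957) = 56423/43.
(74/7)³ = 405224/343 falls short of 56423/43 but (74/7)⁴ = 29986576/2401 reaches it, so n = 4.

4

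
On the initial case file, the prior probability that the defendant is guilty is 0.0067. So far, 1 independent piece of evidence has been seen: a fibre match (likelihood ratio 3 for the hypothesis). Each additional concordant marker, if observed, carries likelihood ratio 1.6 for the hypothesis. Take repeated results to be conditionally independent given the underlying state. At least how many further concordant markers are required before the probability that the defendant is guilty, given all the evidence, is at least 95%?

15

Prior odds = 0.0067/0.9933 = 67/9933.
Bayes factor of the evidence already in hand = 3.
Odds after that evidence = (67/9933) × 3 = 67/3311.
Target odds = 0.95/0.05 = 19.
Need 1.6ⁿ ≥ 19 ÷ (67/3311) = 62909/67.
1.6¹⁴ ≈720.576 falls short of 62909/67 but 1.6¹⁵ ≈1152.92 reaches it, so n = 15.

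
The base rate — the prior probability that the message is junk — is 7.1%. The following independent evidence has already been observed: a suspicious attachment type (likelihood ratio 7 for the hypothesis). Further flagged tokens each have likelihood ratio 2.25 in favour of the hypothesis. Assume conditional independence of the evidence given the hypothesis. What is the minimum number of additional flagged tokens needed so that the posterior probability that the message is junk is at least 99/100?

Prior odds = 0.071/0.929 = 71/929.
Bayes factor of the evidence already in hand = 7.
Odds after that evidence = (71/929) × 7 = 497/929.
Target odds = 0.99/0.01 = 99.
Need 2.25ⁿ ≥ 99 ÷ (497/929) = 91971/497.
2.25⁶ = 531441/4096 falls short of 91971/497 but 2.25⁷ = 4782969/16384 reaches it, so n = 7.

7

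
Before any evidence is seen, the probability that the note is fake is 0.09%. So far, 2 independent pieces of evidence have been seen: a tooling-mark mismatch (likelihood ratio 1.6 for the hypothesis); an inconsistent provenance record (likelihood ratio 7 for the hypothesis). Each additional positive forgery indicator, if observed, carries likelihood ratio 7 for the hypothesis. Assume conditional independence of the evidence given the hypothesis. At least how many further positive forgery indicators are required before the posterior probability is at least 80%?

4

Prior odds = 0.0009/0.9991 = 9/9991.
Combined Bayes factor of the evidence already in hand = 1.6 × 7 = 11.2.
Odds after that evidence = (9/9991) × 11.2 = 504/49955.
Target odds = 0.8/0.2 = 4.
Need 7ⁿ ≥ 4 ÷ (504/49955) = 49955/126.
7³ = 343 falls short of 49955/126 but 7⁴ = 2401 reaches it, so n = 4.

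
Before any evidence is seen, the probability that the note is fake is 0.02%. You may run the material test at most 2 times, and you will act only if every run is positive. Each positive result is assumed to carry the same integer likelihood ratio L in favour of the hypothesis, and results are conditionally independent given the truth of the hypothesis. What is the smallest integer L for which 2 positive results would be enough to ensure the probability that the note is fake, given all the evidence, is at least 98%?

Prior odds = 0.0002/0.9998 = 1/4999.
Target odds = 0.98/0.02 = 49.
Need L² ≥ 49 ÷ (1/4999) = 244951.
494² = 244036 < 244951 ≤ 245025 = 495², so L = 495.

495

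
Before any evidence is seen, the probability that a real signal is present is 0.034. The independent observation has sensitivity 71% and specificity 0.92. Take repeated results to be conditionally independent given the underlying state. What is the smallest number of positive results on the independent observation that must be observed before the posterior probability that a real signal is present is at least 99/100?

Prior odds = 0.034/0.966 = 17/483.
False-positive rate = 1 − 0.92 = 0.08; likelihood ratio of a positive = 0.71/0.08 = 8.875.
Target odds: 0.99 ÷ 0.01 = 99.
Require 8.875ⁿ ≥ 99 ÷ (17/483) = 47817/17.
8.875³ = 357911/512 falls short of 47817/17 but 8.875⁴ = 25411681/4096 reaches it, so n = 4.

4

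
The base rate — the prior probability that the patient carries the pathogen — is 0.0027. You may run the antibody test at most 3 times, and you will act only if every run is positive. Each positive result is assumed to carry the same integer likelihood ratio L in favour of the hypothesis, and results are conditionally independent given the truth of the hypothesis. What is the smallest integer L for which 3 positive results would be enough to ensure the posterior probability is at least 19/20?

20

Prior odds = 0.0027/0.9973 = 27/9973.
Target odds = 0.95/0.05 = 19.
Need L³ ≥ 19 ÷ (27/9973) = 189487/27.
19³ = 6859 < 189487/27 ≤ 8000 = 20³, so L = 20.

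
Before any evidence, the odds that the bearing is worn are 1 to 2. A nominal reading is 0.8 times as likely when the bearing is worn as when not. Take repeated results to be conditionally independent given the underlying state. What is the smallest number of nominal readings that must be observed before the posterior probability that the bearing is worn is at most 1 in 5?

4

Prior odds = 0.5.
Likelihood ratio per nominal reading = 0.8.
Target posterior odds = 0.2/0.8 = 0.25.
Need 0.5 × 0.8ⁿ ≤ 0.25, i.e. 0.8ⁿ ≤ 0.5.
0.8³ = 0.512 is still above 0.5 but 0.8⁴ = 0.4096 is at or below it, so n = 4.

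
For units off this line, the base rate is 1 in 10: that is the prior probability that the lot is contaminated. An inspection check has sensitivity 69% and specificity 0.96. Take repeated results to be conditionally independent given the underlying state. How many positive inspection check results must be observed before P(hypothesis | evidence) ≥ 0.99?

Prior odds = 0.1/0.9 = 1/9.
False-positive rate = 1 − 0.96 = 0.04; likelihood ratio of a positive = 0.69/0.04 = 17.25.
Target odds: 0.99 ÷ 0.01 = 99.
Require 17.25ⁿ ≥ 99 ÷ (1/9) = 891.
17.25² = 297.5625 falls short of 891 but 17.25³ = 5132.953125 reaches it, so n = 3.

3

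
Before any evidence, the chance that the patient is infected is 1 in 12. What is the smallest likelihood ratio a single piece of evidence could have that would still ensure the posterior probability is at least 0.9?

99

Prior odds = (1/12)/(11/12) = 1/11.
Target odds = 0.9/0.1 = 9.
Required Bayes factor = 9 ÷ (1/11) = 99.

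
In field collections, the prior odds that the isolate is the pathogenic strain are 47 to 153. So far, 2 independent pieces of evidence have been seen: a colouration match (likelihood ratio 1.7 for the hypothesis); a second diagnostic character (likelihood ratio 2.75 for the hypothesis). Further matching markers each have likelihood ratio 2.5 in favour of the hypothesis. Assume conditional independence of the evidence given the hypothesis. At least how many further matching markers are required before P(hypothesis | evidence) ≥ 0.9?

3

Prior odds = 47/153.
Combined Bayes factor of the evidence already in hand = 1.7 × 2.75 = 4.675.
Odds after that evidence = (47/153) × 4.675 = 517/360.
Target odds = 0.9/0.1 = 9.
Need 2.5ⁿ ≥ 9 ÷ (517/360) = 3240/517.
2.5² = 6.25 falls short of 3240/517 but 2.5³ = 15.625 reaches it, so n = 3.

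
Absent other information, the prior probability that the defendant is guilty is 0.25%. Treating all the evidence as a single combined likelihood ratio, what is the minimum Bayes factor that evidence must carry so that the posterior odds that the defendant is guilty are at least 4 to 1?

1596

Prior odds = 0.0025/0.9975 = 1/399.
Target odds = 4.
Required Bayes factor = 4 ÷ (1/399) = 1596.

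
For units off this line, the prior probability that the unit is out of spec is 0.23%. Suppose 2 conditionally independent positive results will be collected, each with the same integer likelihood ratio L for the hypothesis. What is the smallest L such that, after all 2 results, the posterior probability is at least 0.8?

Prior odds = 0.0023/0.9977 = 23/9977.
Target odds = 0.8/0.2 = 4.
Need L² ≥ 4 ÷ (23/9977) = 39908/23.
41² = 1681 < 39908/23 ≤ 1764 = 42², so L = 42.

42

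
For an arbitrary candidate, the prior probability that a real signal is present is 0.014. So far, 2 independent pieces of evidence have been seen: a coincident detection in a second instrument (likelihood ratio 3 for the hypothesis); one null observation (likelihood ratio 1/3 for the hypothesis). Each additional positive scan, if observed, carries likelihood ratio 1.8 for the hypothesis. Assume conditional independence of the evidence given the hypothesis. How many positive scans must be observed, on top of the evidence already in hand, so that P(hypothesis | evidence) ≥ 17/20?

Prior odds = 0.014/0.986 = 7/493.
Combined Bayes factor of the evidence already in hand = 3 × (1/3) = 1.
Odds after that evidence = (7/493) × 1 = 7/493.
Target odds = 0.85/0.15 = 17/3.
Need 1.8ⁿ ≥ 17/3 ÷ (7/493) = 8381/21.
1.8¹⁰ ≈357.047 falls short of 8381/21 but 1.8¹¹ ≈642.684 reaches it, so n = 11.

11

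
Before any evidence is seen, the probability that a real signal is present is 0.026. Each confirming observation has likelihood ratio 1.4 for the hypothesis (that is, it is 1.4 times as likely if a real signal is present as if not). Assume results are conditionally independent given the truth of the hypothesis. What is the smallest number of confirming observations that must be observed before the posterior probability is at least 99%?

25

Prior odds: 0.026 ÷ 0.974 = 13/487.
Likelihood ratio per confirming observation = 1.4.
Target posterior odds = 0.99/0.01 = 99.
Require 1.4ⁿ ≥ 99 ÷ (13/487) = 48213/13.
1.4²⁴ ≈3214.2 falls short of 48213/13 but 1.4²⁵ ≈4499.88 reaches it, so n = 25.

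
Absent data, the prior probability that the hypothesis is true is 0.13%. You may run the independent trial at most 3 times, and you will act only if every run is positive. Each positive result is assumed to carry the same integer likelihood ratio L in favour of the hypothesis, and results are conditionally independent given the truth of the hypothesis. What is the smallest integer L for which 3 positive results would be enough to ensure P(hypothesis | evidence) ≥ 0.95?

25

Prior odds = 0.0013/0.9987 = 13/9987.
Target odds = 0.95/0.05 = 19.
Need L³ ≥ 19 ÷ (13/9987) = 189753/13.
24³ = 13824 < 189753/13 ≤ 15625 = 25³, so L = 25.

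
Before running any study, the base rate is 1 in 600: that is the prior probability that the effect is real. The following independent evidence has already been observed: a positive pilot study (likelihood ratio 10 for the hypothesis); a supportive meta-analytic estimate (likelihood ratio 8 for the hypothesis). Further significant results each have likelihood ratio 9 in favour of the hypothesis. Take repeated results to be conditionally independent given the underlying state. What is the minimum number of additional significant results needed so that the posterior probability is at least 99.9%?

Prior odds = (1/600)/(599/600) = 1/599.
Combined Bayes factor of the evidence already in hand = 10 × 8 = 80.
Odds after that evidence = (1/599) × 80 = 80/599.
Target odds = 0.999/0.001 = 999.
Need 9ⁿ ≥ 999 ÷ (80/599) = 7480.0125.
9⁴ = 6561 falls short of 7480.0125 but 9⁵ = 59049 reaches it, so n = 5.

5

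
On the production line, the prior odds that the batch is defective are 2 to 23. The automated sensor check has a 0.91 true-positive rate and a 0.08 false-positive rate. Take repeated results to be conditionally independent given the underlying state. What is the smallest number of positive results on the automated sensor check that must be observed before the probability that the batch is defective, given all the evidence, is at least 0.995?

4

Prior odds = 2/23.
Likelihood ratio of a positive result = 0.91/0.08 = 11.375.
Target odds: 0.995 ÷ 0.005 = 199.
Need (2/23) × 11.375ⁿ ≥ 199, i.e. 11.375ⁿ ≥ 2288.5.
11.375³ = 753571/512 falls short of 2288.5 but 11.375⁴ = 68574961/4096 reaches it, so n = 4.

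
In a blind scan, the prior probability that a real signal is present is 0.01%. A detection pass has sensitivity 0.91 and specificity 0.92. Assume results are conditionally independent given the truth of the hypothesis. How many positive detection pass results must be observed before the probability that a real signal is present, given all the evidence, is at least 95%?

Prior odds: 0.0001 ÷ 0.9999 = 1/9999.
False-positive rate = 1 − 0.92 = 0.08; likelihood ratio of a positive = 0.91/0.08 = 11.375.
Target odds: 0.95 ÷ 0.05 = 19.
Require 11.375ⁿ ≥ 19 ÷ (1/9999) = 189981.
11.375⁴ = 68574961/4096 falls short of 189981 but 11.375⁵ ≈190439 reaches it, so n = 5.

5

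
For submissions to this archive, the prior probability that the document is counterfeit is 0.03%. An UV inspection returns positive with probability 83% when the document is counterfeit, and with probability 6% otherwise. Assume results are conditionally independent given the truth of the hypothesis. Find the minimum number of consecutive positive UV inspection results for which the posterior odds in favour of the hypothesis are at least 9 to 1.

4

Prior odds = 0.0003/0.9997 = 3/9997.
Likelihood ratio of a positive result = 0.83/0.06 = 83/6.
Target odds = 9.
Require (83/6)ⁿ ≥ 9 ÷ (3/9997) = 29991.
(83/6)³ = 571787/216 falls short of 29991 but (83/6)⁴ = 47458321/1296 reaches it, so n = 4.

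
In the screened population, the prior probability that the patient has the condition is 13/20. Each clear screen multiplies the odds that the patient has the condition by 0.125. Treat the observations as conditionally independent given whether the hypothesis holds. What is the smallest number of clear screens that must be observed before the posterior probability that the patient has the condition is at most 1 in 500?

Prior odds = 0.65/0.35 = 13/7.
Likelihood ratio per clear screen = 0.125.
Target odds: 0.002 ÷ 0.998 = 1/499.
Need (13/7) × 0.125ⁿ ≤ 1/499, i.e. 0.125ⁿ ≤ 7/6487.
0.125³ = 0.001953125 is still above 7/6487 but 0.125⁴ = 1/4096 is at or below it, so n = 4.

4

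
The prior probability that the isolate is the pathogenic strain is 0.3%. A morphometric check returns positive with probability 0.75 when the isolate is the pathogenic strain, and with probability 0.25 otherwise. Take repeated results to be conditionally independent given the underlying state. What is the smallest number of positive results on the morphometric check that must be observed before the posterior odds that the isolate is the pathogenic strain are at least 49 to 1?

Prior odds: 0.003 ÷ 0.997 = 3/997.
Likelihood ratio of a positive result = 0.75/0.25 = 3.
Target odds = 49.
Need (3/997) × 3ⁿ ≥ 49, i.e. 3ⁿ ≥ 48853/3.
3⁸ = 6561 falls short of 48853/3 but 3⁹ = 19683 reaches it, so n = 9.

9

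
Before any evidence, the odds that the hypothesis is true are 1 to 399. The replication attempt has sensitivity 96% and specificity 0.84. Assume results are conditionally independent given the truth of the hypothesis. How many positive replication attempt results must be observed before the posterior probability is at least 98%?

Prior odds = 1/399.
False-positive rate = 1 − 0.84 = 0.16; likelihood ratio of a positive = 0.96/0.16 = 6.
Target posterior odds = 0.98/0.02 = 49.
Require 6ⁿ ≥ 49 ÷ (1/399) = 19551.
6⁵ = 7776 falls short of 19551 but 6⁶ = 46656 reaches it, so n = 6.

6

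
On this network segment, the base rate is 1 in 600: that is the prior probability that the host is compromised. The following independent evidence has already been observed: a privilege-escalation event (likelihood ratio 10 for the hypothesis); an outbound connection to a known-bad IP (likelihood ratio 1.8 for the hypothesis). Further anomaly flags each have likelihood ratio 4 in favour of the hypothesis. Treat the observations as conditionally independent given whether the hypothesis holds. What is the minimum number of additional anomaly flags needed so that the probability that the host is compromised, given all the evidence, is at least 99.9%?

8

Prior odds = (1/600)/(599/600) = 1/599.
Combined Bayes factor of the evidence already in hand = 10 × 1.8 = 18.
Odds after that evidence = (1/599) × 18 = 18/599.
Target odds = 0.999/0.001 = 999.
Need 4ⁿ ≥ 999 ÷ (18/599) = 33244.5.
4⁷ = 16384 falls short of 33244.5 but 4⁸ = 65536 reaches it, so n = 8.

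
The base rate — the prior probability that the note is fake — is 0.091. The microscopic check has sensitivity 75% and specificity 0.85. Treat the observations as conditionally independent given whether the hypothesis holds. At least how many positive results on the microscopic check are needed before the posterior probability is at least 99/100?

5

Prior odds: 0.091 ÷ 0.909 = 91/909.
False-positive rate = 1 − 0.85 = 0.15; likelihood ratio of a positive = 0.75/0.15 = 5.
Target posterior odds = 0.99/0.01 = 99.
Require 5ⁿ ≥ 99 ÷ (91/909) = 89991/91.
5⁴ = 625 falls short of 89991/91 but 5⁵ = 3125 reaches it, so n = 5.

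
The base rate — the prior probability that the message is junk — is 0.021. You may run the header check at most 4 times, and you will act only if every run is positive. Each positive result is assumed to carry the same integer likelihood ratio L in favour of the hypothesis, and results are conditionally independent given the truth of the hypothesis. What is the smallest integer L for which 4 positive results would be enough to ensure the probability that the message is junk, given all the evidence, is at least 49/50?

Prior odds = 0.021/0.979 = 21/979.
Target odds = 0.98/0.02 = 49.
Need L⁴ ≥ 49 ÷ (21/979) = 6853/3.
6⁴ = 1296 < 6853/3 ≤ 2401 = 7⁴, so L = 7.

7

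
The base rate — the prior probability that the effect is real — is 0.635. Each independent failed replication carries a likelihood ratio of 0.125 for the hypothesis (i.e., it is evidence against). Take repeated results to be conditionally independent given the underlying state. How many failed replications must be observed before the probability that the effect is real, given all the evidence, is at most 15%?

Prior odds = 0.635/0.365 = 127/73.
Likelihood ratio per failed replication = 0.125.
Target posterior odds = 0.15/0.85 = 3/17.
Need (127/73) × 0.125ⁿ ≤ 3/17, i.e. 0.125ⁿ ≤ 219/2159.
0.125¹ = 0.125 is still above 219/2159 but 0.125² = 0.015625 is at or below it, so n = 2.

2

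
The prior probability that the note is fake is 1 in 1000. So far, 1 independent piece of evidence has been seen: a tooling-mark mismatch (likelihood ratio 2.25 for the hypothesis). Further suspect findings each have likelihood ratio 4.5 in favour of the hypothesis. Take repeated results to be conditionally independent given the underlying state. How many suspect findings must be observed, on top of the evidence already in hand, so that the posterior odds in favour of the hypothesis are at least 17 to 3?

Prior odds = 0.001/0.999 = 1/999.
Bayes factor of the evidence already in hand = 2.25.
Odds after that evidence = (1/999) × 2.25 = 1/444.
Target odds = 17/3.
Need 4.5ⁿ ≥ 17/3 ÷ (1/444) = 2516.
4.5⁵ = 1845.28125 falls short of 2516 but 4.5⁶ = 8303.765625 reaches it, so n = 6.

6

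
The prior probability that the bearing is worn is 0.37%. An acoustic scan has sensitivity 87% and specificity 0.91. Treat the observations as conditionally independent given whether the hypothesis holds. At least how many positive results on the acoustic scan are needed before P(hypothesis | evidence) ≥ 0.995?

5

Prior odds: 0.0037 ÷ 0.9963 = 37/9963.
False-positive rate = 1 − 0.91 = 0.09; likelihood ratio of a positive = 0.87/0.09 = 29/3.
Target odds: 0.995 ÷ 0.005 = 199.
Need (37/9963) × (29/3)ⁿ ≥ 199, i.e. (29/3)ⁿ ≥ 1982637/37.
(29/3)⁴ = 707281/81 falls short of 1982637/37 but (29/3)⁵ = 20511149/243 reaches it, so n = 5.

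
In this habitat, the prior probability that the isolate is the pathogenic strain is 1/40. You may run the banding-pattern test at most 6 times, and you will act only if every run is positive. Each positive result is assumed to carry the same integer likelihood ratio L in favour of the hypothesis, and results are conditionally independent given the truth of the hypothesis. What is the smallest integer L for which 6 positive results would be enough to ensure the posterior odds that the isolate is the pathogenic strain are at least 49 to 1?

4

Prior odds = 0.025/0.975 = 1/39.
Target odds = 49.
Need L⁶ ≥ 49 ÷ (1/39) = 1911.
3⁶ = 729 < 1911 ≤ 4096 = 4⁶, so L = 4.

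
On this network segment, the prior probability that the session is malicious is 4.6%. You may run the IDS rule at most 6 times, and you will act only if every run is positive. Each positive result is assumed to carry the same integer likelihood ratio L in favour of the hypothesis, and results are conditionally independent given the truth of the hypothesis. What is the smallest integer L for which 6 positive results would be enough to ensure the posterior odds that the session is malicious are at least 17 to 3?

Prior odds = 0.046/0.954 = 23/477.
Target odds = 17/3.
Need L⁶ ≥ 17/3 ÷ (23/477) = 2703/23.
2⁶ = 64 < 2703/23 ≤ 729 = 3⁶, so L = 3.

3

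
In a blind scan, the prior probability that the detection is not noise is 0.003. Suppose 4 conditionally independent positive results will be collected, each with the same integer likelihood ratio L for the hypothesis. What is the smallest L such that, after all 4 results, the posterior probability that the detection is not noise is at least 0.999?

Prior odds = 0.003/0.997 = 3/997.
Target odds = 0.999/0.001 = 999.
Need L⁴ ≥ 999 ÷ (3/997) = 332001.
24⁴ = 331776 < 332001 ≤ 390625 = 25⁴, so L = 25.

25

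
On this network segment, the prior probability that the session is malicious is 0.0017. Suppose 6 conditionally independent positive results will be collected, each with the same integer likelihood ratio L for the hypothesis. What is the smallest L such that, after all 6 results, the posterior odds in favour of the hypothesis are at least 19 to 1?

5

Prior odds = 0.0017/0.9983 = 17/9983.
Target odds = 19.
Need L⁶ ≥ 19 ÷ (17/9983) = 189677/17.
4⁶ = 4096 < 189677/17 ≤ 15625 = 5⁶, so L = 5.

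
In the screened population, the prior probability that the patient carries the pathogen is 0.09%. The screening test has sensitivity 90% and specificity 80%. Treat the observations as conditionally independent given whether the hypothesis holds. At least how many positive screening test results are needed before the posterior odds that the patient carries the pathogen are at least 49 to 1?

Prior odds: 0.0009 ÷ 0.9991 = 9/9991.
False-positive rate = 1 − 0.8 = 0.2; likelihood ratio of a positive = 0.9/0.2 = 4.5.
Target odds = 49.
Need (9/9991) × 4.5ⁿ ≥ 49, i.e. 4.5ⁿ ≥ 489559/9.
4.5⁷ = 4782969/128 falls short of 489559/9 but 4.5⁸ = 43046721/256 reaches it, so n = 8.

8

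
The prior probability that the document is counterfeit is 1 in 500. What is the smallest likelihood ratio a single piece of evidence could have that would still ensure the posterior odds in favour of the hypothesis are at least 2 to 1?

998

Prior odds = 0.002/0.998 = 1/499.
Target odds = 2.
Required Bayes factor = 2 ÷ (1/499) = 998.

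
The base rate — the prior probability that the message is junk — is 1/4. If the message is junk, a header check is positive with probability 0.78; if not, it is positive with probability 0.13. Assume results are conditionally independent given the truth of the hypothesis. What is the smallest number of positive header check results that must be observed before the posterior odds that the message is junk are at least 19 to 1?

Prior odds: 0.25 ÷ 0.75 = 1/3.
Likelihood ratio of a positive = 0.78/0.13 = 6.
Target odds = 19.
Require 6ⁿ ≥ 19 ÷ (1/3) = 57.
6² = 36 falls short of 57 but 6³ = 216 reaches it, so n = 3.

3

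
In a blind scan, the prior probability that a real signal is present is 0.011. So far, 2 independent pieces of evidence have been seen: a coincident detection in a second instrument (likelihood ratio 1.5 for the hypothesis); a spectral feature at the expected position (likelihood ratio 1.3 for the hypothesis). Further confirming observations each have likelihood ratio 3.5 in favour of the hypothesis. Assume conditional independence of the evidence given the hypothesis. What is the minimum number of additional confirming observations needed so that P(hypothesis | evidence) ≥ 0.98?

7

Prior odds = 0.011/0.989 = 11/989.
Combined Bayes factor of the evidence already in hand = 1.5 × 1.3 = 1.95.
Odds after that evidence = (11/989) × 1.95 = 429/19780.
Target odds = 0.98/0.02 = 49.
Need 3.5ⁿ ≥ 49 ÷ (429/19780) = 969220/429.
3.5⁶ = 1838.265625 falls short of 969220/429 but 3.5⁷ = 823543/128 reaches it, so n = 7.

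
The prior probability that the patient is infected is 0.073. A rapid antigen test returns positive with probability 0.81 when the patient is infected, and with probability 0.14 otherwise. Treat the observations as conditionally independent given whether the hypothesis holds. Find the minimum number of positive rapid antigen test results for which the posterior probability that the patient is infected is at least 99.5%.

Prior odds: 0.073 ÷ 0.927 = 73/927.
Likelihood ratio of a positive result = 0.81/0.14 = 81/14.
Target posterior odds = 0.995/0.005 = 199.
Need (73/927) × (81/14)ⁿ ≥ 199, i.e. (81/14)ⁿ ≥ 184473/73.
(81/14)⁴ = 43046721/38416 falls short of 184473/73 but (81/14)⁵ ≈6483.13 reaches it, so n = 5.

5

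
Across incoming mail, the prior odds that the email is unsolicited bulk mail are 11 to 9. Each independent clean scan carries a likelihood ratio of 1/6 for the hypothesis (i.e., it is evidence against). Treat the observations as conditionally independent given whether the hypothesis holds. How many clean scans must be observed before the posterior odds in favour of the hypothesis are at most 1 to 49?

3

Prior odds = 11/9.
Likelihood ratio per clean scan = 1/6.
Target odds = 1/49.
Require (1/6)ⁿ ≤ 1/49 ÷ (11/9) = 9/539.
(1/6)² = 1/36 is still above 9/539 but (1/6)³ = 1/216 is at or below it, so n = 3.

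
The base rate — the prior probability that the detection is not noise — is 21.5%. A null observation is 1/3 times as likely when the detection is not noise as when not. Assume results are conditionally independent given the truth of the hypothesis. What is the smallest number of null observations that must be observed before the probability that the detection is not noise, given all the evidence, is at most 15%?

Prior odds: 0.215 ÷ 0.785 = 43/157.
Likelihood ratio per null observation = 1/3.
Target odds: 0.15 ÷ 0.85 = 3/17.
Need (43/157) × (1/3)ⁿ ≤ 3/17, i.e. (1/3)ⁿ ≤ 471/731.
(1/3)¹ = 1/3, which is already at or below the required 471/731; so n = 1.

1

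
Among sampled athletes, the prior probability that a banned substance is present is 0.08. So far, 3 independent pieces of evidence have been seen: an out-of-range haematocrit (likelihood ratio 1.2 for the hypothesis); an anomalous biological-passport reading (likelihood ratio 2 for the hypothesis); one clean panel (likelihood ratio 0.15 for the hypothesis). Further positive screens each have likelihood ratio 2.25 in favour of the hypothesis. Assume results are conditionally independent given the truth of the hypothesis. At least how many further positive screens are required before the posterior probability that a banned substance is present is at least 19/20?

Prior odds = 0.08/0.92 = 2/23.
Combined Bayes factor of the evidence already in hand = 1.2 × 2 × 0.15 = 0.36.
Odds after that evidence = (2/23) × 0.36 = 18/575.
Target odds = 0.95/0.05 = 19.
Need 2.25ⁿ ≥ 19 ÷ (18/575) = 10925/18.
2.25⁷ = 4782969/16384 falls short of 10925/18 but 2.25⁸ = 43046721/65536 reaches it, so n = 8.

8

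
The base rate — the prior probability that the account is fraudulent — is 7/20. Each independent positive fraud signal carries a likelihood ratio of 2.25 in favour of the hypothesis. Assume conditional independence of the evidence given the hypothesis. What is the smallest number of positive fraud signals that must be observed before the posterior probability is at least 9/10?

Prior odds: 0.35 ÷ 0.65 = 7/13.
Likelihood ratio per positive fraud signal = 2.25.
Target posterior odds = 0.9/0.1 = 9.
Need (7/13) × 2.25ⁿ ≥ 9, i.e. 2.25ⁿ ≥ 117/7.
2.25³ = 11.390625 falls short of 117/7 but 2.25⁴ = 25.62890625 reaches it, so n = 4.

4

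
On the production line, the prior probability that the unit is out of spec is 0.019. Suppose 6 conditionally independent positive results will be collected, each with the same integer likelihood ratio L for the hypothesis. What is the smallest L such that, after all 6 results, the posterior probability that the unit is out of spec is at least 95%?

Prior odds = 0.019/0.981 = 19/981.
Target odds = 0.95/0.05 = 19.
Need L⁶ ≥ 19 ÷ (19/981) = 981.
3⁶ = 729 < 981 ≤ 4096 = 4⁶, so L = 4.

4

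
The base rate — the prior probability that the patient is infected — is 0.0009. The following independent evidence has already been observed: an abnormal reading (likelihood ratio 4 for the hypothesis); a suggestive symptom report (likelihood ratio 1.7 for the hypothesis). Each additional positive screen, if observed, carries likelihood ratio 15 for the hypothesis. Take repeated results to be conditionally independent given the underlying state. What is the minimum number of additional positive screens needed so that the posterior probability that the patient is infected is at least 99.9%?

5

Prior odds = 0.0009/0.9991 = 9/9991.
Combined Bayes factor of the evidence already in hand = 4 × 1.7 = 6.8.
Odds after that evidence = (9/9991) × 6.8 = 306/49955.
Target odds = 0.999/0.001 = 999.
Need 15ⁿ ≥ 999 ÷ (306/49955) = 5545005/34.
15⁴ = 50625 falls short of 5545005/34 but 15⁵ = 759375 reaches it, so n = 5.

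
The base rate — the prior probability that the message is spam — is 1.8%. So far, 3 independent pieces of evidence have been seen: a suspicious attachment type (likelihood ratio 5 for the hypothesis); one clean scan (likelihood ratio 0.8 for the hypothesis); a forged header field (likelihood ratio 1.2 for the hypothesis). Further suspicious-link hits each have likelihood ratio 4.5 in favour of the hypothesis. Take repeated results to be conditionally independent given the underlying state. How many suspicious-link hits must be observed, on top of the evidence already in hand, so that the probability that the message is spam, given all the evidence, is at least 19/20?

4

Prior odds = 0.018/0.982 = 9/491.
Combined Bayes factor of the evidence already in hand = 5 × 0.8 × 1.2 = 4.8.
Odds after that evidence = (9/491) × 4.8 = 216/2455.
Target odds = 0.95/0.05 = 19.
Need 4.5ⁿ ≥ 19 ÷ (216/2455) = 46645/216.
4.5³ = 91.125 falls short of 46645/216 but 4.5⁴ = 410.0625 reaches it, so n = 4.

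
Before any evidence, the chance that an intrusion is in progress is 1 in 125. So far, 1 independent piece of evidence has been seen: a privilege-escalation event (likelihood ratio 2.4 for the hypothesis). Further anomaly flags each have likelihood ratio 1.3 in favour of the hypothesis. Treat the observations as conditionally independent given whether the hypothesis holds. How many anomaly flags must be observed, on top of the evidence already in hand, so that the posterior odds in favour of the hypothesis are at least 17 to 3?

22

Prior odds = 0.008/0.992 = 1/124.
Bayes factor of the evidence already in hand = 2.4.
Odds after that evidence = (1/124) × 2.4 = 3/155.
Target odds = 17/3.
Need 1.3ⁿ ≥ 17/3 ÷ (3/155) = 2635/9.
1.3²¹ ≈247.065 falls short of 2635/9 but 1.3²² ≈321.184 reaches it, so n = 22.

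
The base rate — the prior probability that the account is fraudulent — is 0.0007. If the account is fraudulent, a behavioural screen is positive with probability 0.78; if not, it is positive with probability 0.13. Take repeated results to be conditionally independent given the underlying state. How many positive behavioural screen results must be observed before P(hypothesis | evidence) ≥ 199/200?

Prior odds: 0.0007 ÷ 0.9993 = 7/9993.
Likelihood ratio of a positive = 0.78/0.13 = 6.
Target odds: 0.995 ÷ 0.005 = 199.
Require 6ⁿ ≥ 199 ÷ (7/9993) = 1988607/7.
6⁷ = 279936 falls short of 1988607/7 but 6⁸ = 1679616 reaches it, so n = 8.

8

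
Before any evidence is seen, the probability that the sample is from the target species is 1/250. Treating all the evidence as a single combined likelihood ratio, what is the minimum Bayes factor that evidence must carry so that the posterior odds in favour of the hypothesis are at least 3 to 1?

Prior odds = 0.004/0.996 = 1/249.
Target odds = 3.
Required Bayes factor = 3 ÷ (1/249) = 747.

747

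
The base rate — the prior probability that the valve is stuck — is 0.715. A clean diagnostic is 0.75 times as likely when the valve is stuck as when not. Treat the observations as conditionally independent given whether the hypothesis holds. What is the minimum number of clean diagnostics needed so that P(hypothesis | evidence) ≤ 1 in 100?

20

Prior odds = 0.715/0.285 = 143/57.
Likelihood ratio per clean diagnostic = 0.75.
Target odds: 0.01 ÷ 0.99 = 1/99.
Require 0.75ⁿ ≤ 1/99 ÷ (143/57) = 19/4719.
0.75¹⁹ ≈0.00422828 is still above 19/4719 but 0.75²⁰ ≈0.00317121 is at or below it, so n = 20.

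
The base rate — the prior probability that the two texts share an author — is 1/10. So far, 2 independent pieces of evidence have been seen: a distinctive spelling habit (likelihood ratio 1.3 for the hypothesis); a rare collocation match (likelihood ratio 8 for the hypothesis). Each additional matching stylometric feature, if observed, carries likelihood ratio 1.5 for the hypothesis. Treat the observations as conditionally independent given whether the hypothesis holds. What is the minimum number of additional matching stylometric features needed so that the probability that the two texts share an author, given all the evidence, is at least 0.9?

6

Prior odds = 0.1/0.9 = 1/9.
Combined Bayes factor of the evidence already in hand = 1.3 × 8 = 10.4.
Odds after that evidence = (1/9) × 10.4 = 52/45.
Target odds = 0.9/0.1 = 9.
Need 1.5ⁿ ≥ 9 ÷ (52/45) = 405/52.
1.5⁵ = 7.59375 falls short of 405/52 but 1.5⁶ = 11.390625 reaches it, so n = 6.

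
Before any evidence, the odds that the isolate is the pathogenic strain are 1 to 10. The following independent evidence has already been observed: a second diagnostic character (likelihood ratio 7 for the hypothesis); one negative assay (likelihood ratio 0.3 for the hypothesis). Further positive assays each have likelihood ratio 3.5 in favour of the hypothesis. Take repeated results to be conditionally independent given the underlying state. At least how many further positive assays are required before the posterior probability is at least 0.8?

3

Prior odds = 0.1.
Combined Bayes factor of the evidence already in hand = 7 × 0.3 = 2.1.
Odds after that evidence = 0.1 × 2.1 = 0.21.
Target odds = 0.8/0.2 = 4.
Need 3.5ⁿ ≥ 4 ÷ 0.21 = 400/21.
3.5² = 12.25 falls short of 400/21 but 3.5³ = 42.875 reaches it, so n = 3.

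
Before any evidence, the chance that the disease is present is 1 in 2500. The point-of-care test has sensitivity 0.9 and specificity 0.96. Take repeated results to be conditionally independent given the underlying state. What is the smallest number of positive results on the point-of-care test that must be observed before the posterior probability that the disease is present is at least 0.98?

4

Prior odds = 0.0004/0.9996 = 1/2499.
False-positive rate = 1 − 0.96 = 0.04; likelihood ratio of a positive = 0.9/0.04 = 22.5.
Target posterior odds = 0.98/0.02 = 49.
Require 22.5ⁿ ≥ 49 ÷ (1/2499) = 122451.
22.5³ = 11390.625 falls short of 122451 but 22.5⁴ = 256289.0625 reaches it, so n = 4.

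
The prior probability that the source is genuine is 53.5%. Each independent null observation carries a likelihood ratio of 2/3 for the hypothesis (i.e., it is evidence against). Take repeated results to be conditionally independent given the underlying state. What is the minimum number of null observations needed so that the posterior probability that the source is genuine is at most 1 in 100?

12

Prior odds = 0.535/0.465 = 107/93.
Likelihood ratio per null observation = 2/3.
Target odds: 0.01 ÷ 0.99 = 1/99.
Need (107/93) × (2/3)ⁿ ≤ 1/99, i.e. (2/3)ⁿ ≤ 31/3531.
(2/3)¹¹ = 2048/177147 is still above 31/3531 but (2/3)¹² = 4096/531441 is at or below it, so n = 12.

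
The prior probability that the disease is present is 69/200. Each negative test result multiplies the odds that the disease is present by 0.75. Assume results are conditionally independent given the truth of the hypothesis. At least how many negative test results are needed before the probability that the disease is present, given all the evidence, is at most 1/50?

12

Prior odds = 0.345/0.655 = 69/131.
Likelihood ratio per negative test result = 0.75.
Target odds: 0.02 ÷ 0.98 = 1/49.
Need (69/131) × 0.75ⁿ ≤ 1/49, i.e. 0.75ⁿ ≤ 131/3381.
0.75¹¹ = 177147/4194304 is still above 131/3381 but 0.75¹² = 531441/16777216 is at or below it, so n = 12.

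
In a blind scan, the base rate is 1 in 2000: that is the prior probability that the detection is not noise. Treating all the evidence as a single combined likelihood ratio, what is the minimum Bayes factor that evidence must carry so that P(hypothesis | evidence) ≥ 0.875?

Prior odds = 0.0005/0.9995 = 1/1999.
Target odds = 0.875/0.125 = 7.
Required Bayes factor = 7 ÷ (1/1999) = 13993.

13993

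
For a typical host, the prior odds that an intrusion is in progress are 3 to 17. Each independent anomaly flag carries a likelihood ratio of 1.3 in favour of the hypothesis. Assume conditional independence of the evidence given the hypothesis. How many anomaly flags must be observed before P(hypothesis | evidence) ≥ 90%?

Prior odds = 3/17.
Likelihood ratio per anomaly flag = 1.3.
Target odds: 0.9 ÷ 0.1 = 9.
Require 1.3ⁿ ≥ 9 ÷ (3/17) = 51.
1.3¹⁴ ≈39.3738 falls short of 51 but 1.3¹⁵ ≈51.1859 reaches it, so n = 15.

15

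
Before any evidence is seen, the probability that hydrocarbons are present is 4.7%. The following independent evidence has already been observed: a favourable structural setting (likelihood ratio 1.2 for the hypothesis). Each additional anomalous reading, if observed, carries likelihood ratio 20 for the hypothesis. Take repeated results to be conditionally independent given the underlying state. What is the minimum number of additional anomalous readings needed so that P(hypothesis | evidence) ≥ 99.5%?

Prior odds = 0.047/0.953 = 47/953.
Bayes factor of the evidence already in hand = 1.2.
Odds after that evidence = (47/953) × 1.2 = 282/4765.
Target odds = 0.995/0.005 = 199.
Need 20ⁿ ≥ 199 ÷ (282/4765) = 948235/282.
20² = 400 falls short of 948235/282 but 20³ = 8000 reaches it, so n = 3.

3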